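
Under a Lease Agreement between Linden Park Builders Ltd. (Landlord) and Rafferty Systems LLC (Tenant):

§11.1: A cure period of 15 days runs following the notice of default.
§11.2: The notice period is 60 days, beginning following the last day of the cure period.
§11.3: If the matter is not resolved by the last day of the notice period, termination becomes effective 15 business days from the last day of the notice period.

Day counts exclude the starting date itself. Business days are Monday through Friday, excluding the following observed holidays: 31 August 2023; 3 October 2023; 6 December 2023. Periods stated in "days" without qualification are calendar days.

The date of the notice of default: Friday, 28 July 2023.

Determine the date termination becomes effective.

1 November 2023

The last day of the cure period: 15 calendar days after 28 July 2023 is 12 August 2023.
The last day of the notice period: 60 calendar days after 12 August 2023 is 11 October 2023.
The date termination becomes effective: counting 15 business days from Wednesday, 11 October 2023 (Oct 12, Oct 13, Oct 16, Oct 17, …, Oct 30, Oct 31, Nov 1, skipping weekends) reaches Wednesday, 1 November 2023.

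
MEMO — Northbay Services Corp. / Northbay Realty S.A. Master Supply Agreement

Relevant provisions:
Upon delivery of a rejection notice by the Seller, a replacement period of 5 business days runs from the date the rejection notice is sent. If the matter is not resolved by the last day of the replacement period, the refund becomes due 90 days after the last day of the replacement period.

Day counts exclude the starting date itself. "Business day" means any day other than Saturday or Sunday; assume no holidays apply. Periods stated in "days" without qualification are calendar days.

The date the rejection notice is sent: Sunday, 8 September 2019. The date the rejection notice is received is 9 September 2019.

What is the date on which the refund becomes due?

12 December 2019

The last day of the replacement period: counting 5 business days from Sunday, 8 September 2019 (Sep 9, Sep 10, Sep 11, Sep 12, Sep 13, skipping weekends) reaches Friday, 13 September 2019.
Adding 90 calendar days to 13 September 2019 gives 12 December 2019, which is the date on which the refund becomes due.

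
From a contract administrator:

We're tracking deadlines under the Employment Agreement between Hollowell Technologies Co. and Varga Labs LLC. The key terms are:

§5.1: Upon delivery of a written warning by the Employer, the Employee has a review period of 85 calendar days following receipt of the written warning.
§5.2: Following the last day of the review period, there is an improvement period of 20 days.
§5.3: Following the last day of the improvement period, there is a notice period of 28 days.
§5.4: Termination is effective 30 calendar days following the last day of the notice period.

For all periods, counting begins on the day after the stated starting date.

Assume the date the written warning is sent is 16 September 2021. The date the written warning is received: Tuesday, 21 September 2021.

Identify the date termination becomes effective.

The last day of the review period: 85 calendar days after 21 September 2021 is 15 December 2021.
The last day of the improvement period: 20 calendar days after 15 December 2021 is 4 January 2022.
The last day of the notice period: 28 calendar days after 4 January 2022 is 1 February 2022.
The date termination becomes effective: 30 calendar days after 1 February 2022 is 3 March 2022.

3 March 2022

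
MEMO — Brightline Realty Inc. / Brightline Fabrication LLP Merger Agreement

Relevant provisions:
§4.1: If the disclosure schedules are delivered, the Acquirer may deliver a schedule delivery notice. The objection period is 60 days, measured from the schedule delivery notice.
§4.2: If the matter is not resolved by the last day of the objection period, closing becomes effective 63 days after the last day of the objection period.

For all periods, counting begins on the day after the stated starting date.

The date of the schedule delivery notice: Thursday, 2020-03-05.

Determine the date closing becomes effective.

The last day of the objection period: 2020-03-05 + 60 days = 2020-05-04.
The date closing becomes effective: 2020-05-04 + 63 days = 2020-07-06.

2020-07-06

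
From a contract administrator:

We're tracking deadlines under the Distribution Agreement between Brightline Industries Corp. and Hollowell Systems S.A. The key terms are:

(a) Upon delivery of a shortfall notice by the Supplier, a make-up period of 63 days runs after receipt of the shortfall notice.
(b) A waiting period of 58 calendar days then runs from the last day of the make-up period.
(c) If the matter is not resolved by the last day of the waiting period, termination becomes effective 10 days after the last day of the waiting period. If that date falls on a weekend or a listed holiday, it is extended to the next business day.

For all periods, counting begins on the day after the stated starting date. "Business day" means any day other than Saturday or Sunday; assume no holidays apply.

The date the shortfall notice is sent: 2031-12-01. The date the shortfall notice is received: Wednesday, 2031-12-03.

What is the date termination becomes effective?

2032-04-12

Adding 63 calendar days to 2031-12-03 gives 2032-02-04, which is the last day of the make-up period.
The last day of the waiting period: 58 calendar days after 2032-02-04 is 2032-04-02.
Adding 10 calendar days to 2032-04-02 gives 2032-04-12, which is the date termination becomes effective. 2032-04-12 is a Monday, so no roll-forward applies.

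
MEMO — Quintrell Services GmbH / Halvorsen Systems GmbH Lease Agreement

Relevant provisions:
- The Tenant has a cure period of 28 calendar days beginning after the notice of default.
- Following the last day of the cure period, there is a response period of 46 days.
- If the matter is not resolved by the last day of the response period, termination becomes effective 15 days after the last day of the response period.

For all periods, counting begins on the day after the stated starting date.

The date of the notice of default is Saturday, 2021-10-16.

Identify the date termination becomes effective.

2022-01-13

Adding 28 calendar days to 2021-10-16 gives 2021-11-13, which is the last day of the cure period.
The last day of the response period: 2021-11-13 + 46 days = 2021-12-29.
Adding 15 calendar days to 2021-12-29 gives 2022-01-13, which is the date termination becomes effective.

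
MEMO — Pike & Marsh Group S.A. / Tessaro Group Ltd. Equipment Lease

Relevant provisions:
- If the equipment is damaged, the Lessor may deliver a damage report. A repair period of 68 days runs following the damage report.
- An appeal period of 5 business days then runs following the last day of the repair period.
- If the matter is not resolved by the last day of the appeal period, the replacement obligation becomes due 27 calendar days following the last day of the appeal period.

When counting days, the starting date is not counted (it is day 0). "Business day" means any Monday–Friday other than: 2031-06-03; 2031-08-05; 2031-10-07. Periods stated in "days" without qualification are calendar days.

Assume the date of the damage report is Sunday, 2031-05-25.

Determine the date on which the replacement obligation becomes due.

The last day of the repair period: 68 calendar days after 2031-05-25 is 2031-08-01.
The last day of the appeal period: counting 5 business days from Friday, 2031-08-01 (Aug 4, Aug 6, Aug 7, Aug 8, Aug 11, skipping weekends and the listed holiday on Aug 5) reaches Monday, 2031-08-11.
The date on which the replacement obligation becomes due: 27 calendar days after 2031-08-11 is 2031-09-07.

2031-09-07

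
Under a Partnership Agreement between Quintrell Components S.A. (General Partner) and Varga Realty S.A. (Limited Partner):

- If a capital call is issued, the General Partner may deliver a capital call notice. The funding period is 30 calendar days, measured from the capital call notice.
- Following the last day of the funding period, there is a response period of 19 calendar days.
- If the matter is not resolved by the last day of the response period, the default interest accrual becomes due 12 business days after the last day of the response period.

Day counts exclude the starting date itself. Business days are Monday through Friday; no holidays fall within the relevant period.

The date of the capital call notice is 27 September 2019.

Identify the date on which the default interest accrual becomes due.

Adding 30 calendar days to 27 September 2019 gives 27 October 2019, which is the last day of the funding period.
The last day of the response period: 19 calendar days after 27 October 2019 is 15 November 2019.
The date on which the default interest accrual becomes due: 12 business days after Friday, 15 November 2019, skipping weekends — Nov 18, Nov 19, Nov 20, Nov 21, …, Nov 29, Dec 2, Dec 3 — lands on Tuesday, 3 December 2019.

3 December 2019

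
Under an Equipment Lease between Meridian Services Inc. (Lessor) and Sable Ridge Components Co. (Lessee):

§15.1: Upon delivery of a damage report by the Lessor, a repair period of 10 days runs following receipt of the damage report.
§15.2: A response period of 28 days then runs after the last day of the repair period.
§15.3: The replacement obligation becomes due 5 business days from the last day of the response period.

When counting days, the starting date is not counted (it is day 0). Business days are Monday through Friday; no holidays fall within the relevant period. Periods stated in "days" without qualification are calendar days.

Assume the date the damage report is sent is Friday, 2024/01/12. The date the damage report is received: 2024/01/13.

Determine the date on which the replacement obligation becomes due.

2024/02/27

Adding 10 calendar days to 2024/01/13 gives 2024/01/23, which is the last day of the repair period.
The last day of the response period: 28 calendar days after 2024/01/23 is 2024/02/20.
The date on which the replacement obligation becomes due: counting 5 business days from Tuesday, 2024/02/20 (Feb 21, Feb 22, Feb 23, Feb 26, Feb 27, skipping weekends) reaches Tuesday, 2024/02/27.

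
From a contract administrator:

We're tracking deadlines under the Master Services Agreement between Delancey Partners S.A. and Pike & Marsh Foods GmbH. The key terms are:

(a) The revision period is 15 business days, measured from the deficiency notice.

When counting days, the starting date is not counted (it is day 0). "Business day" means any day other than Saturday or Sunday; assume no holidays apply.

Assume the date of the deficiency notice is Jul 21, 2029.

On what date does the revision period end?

The last day of the revision period: 15 business days after Saturday, Jul 21, 2029, skipping weekends — Jul 23, Jul 24, Jul 25, Jul 26, …, Aug 8, Aug 9, Aug 10 — lands on Friday, Aug 10, 2029.

Aug 10, 2029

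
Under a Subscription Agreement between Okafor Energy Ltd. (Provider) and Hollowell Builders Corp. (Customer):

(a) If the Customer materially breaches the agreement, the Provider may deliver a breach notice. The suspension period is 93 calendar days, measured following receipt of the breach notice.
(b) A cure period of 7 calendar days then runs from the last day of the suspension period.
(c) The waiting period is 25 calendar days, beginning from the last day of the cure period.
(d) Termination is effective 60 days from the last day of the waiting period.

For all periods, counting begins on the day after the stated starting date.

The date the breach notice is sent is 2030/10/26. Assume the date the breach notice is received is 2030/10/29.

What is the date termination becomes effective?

2031/05/02

The last day of the suspension period: 2030/10/29 + 93 days = 2031/01/30.
Adding 7 calendar days to 2031/01/30 gives 2031/02/06, which is the last day of the cure period.
The last day of the waiting period: 2031/02/06 + 25 days = 2031/03/03.
The date termination becomes effective: 2031/03/03 + 60 days = 2031/05/02.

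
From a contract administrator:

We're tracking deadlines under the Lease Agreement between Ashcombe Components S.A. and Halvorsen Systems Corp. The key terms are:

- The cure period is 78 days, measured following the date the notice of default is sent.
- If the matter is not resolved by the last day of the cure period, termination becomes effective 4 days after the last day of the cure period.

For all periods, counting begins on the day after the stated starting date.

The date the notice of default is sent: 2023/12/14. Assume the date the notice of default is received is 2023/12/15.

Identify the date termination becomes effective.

Adding 78 calendar days to 2023/12/14 gives 2024/03/01, which is the last day of the cure period.
The date termination becomes effective: 2024/03/01 + 4 days = 2024/03/05.

2024/03/05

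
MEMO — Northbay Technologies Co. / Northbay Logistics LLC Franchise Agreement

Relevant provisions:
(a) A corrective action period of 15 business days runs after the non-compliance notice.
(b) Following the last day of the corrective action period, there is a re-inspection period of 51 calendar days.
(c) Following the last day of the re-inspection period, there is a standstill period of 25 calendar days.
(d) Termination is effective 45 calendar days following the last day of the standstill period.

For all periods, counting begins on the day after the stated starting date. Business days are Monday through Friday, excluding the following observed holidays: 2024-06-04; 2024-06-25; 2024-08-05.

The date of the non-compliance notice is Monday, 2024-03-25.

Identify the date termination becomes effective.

2024-08-14

The last day of the corrective action period: counting 15 business days from Monday, 2024-03-25 (Mar 26, Mar 27, Mar 28, Mar 29, …, Apr 11, Apr 12, Apr 15, skipping weekends) reaches Monday, 2024-04-15.
Adding 51 calendar days to 2024-04-15 gives 2024-06-05, which is the last day of the re-inspection period.
The last day of the standstill period: 2024-06-05 + 25 days = 2024-06-30.
The date termination becomes effective: 45 calendar days after 2024-06-30 is 2024-08-14.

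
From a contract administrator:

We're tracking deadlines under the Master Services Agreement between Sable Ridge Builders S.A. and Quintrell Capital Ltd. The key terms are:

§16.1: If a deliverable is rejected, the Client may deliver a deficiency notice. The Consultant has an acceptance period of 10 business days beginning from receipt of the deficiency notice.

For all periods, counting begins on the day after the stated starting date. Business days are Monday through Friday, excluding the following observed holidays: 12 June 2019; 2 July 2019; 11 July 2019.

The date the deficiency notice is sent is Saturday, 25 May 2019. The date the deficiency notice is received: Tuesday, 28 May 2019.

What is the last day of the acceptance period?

The last day of the acceptance period: counting 10 business days from Tuesday, 28 May 2019 (May 29, May 30, May 31, Jun 3, Jun 4, Jun 5, Jun 6, Jun 7, Jun 10, Jun 11, skipping weekends) reaches Tuesday, 11 June 2019.

11 June 2019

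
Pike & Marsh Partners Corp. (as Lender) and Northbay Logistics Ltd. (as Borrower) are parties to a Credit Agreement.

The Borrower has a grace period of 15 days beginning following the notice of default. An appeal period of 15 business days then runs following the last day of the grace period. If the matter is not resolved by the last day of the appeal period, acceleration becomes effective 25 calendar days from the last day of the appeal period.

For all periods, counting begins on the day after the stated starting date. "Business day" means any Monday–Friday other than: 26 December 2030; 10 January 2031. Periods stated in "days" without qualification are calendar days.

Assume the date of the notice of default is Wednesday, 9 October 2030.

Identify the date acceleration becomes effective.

9 December 2030

The last day of the grace period: 9 October 2030 + 15 days = 24 October 2030.
From Thursday, 24 October 2030, 15 business days (Oct 25, Oct 28, Oct 29, Oct 30, …, Nov 12, Nov 13, Nov 14, skipping weekends) brings us to Thursday, 14 November 2030, which is the last day of the appeal period.
The date acceleration becomes effective: 25 calendar days after 14 November 2030 is 9 December 2030.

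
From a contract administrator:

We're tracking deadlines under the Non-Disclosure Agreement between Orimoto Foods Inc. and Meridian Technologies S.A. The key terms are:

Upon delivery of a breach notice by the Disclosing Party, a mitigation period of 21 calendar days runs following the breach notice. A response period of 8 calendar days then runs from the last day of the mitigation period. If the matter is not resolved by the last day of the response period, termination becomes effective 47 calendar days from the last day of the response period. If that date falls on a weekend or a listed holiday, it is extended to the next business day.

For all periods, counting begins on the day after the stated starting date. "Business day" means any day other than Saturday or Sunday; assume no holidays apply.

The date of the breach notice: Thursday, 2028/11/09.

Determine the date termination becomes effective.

Adding 21 calendar days to 2028/11/09 gives 2028/11/30, which is the last day of the mitigation period.
Adding 8 calendar days to 2028/11/30 gives 2028/12/08, which is the last day of the response period.
The date termination becomes effective: 47 calendar days after 2028/12/08 is 2029/01/24. 2029/01/24 is a Wednesday, so no roll-forward applies.

2029/01/24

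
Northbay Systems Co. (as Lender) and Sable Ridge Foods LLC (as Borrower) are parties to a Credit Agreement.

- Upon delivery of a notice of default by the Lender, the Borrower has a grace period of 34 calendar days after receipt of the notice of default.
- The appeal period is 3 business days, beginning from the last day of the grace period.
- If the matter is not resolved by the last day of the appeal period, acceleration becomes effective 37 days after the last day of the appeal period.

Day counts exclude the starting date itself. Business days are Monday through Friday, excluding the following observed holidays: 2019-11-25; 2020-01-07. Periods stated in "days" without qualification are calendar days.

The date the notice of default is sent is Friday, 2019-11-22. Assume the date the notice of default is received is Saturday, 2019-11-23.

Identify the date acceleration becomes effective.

Adding 34 calendar days to 2019-11-23 gives 2019-12-27, which is the last day of the grace period.
The last day of the appeal period: 3 business days after Friday, 2019-12-27, skipping weekends — Dec 30, Dec 31, Jan 1 — lands on Wednesday, 2020-01-01.
The date acceleration becomes effective: 2020-01-01 + 37 days = 2020-02-07.

2020-02-07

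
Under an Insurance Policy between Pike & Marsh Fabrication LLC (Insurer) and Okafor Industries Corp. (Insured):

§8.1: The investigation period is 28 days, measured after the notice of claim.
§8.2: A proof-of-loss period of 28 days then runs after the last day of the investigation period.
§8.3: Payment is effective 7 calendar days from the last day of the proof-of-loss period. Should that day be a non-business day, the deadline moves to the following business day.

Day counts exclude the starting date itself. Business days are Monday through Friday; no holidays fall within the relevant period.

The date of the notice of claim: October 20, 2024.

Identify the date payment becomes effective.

December 23, 2024

Adding 28 calendar days to October 20, 2024 gives November 17, 2024, which is the last day of the investigation period.
The last day of the proof-of-loss period: November 17, 2024 + 28 days = December 15, 2024.
Adding 7 calendar days to December 15, 2024 gives December 22, 2024, which is the date payment becomes effective. That falls on a Sunday, so it rolls to the next business day, Monday, December 23, 2024.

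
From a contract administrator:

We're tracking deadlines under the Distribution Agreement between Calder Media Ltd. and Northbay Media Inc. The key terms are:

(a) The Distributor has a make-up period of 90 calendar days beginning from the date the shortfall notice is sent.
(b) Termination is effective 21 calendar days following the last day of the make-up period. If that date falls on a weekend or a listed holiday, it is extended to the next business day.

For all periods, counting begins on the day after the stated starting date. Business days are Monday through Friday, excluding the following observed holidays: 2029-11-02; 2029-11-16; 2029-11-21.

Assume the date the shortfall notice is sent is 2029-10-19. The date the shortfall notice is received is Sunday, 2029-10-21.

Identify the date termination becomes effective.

2030-02-07

The last day of the make-up period: 2029-10-19 + 90 days = 2030-01-17.
Adding 21 calendar days to 2030-01-17 gives 2030-02-07, which is the date termination becomes effective. 2030-02-07 is a Thursday and is not a listed holiday, so no roll-forward applies.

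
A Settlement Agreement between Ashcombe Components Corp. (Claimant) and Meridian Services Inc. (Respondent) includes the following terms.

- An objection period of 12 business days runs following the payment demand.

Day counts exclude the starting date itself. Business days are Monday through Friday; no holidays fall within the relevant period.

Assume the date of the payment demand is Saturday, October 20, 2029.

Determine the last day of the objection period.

November 6, 2029

The last day of the objection period: counting 12 business days from Saturday, October 20, 2029 (Oct 22, Oct 23, Oct 24, Oct 25, …, Nov 2, Nov 5, Nov 6, skipping weekends) reaches Tuesday, November 6, 2029.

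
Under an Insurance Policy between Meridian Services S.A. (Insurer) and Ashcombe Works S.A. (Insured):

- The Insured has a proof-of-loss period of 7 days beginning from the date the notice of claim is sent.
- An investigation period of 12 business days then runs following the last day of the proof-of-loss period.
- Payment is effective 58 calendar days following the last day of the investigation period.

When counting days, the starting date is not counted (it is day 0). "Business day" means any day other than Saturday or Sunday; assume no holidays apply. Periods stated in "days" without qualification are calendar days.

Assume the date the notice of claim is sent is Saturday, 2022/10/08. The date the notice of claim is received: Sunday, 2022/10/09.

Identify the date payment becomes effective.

The last day of the proof-of-loss period: 7 calendar days after 2022/10/08 is 2022/10/15.
The last day of the investigation period: counting 12 business days from Saturday, 2022/10/15 (Oct 17, Oct 18, Oct 19, Oct 20, …, Oct 28, Oct 31, Nov 1, skipping weekends) reaches Tuesday, 2022/11/01.
Adding 58 calendar days to 2022/11/01 gives 2022/12/29, which is the date payment becomes effective.

2022/12/29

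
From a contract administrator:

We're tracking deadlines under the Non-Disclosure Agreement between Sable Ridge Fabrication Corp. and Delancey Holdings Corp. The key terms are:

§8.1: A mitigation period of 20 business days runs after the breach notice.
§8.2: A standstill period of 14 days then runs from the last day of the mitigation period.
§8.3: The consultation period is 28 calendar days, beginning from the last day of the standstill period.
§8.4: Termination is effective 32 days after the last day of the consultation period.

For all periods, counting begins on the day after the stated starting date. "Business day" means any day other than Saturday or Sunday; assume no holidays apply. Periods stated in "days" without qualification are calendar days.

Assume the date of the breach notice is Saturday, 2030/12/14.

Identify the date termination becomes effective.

2031/03/25

From Saturday, 2030/12/14, 20 business days (Dec 16, Dec 17, Dec 18, Dec 19, …, Jan 8, Jan 9, Jan 10, skipping weekends) brings us to Friday, 2031/01/10, which is the last day of the mitigation period.
The last day of the standstill period: 2031/01/10 + 14 days = 2031/01/24.
The last day of the consultation period: 28 calendar days after 2031/01/24 is 2031/02/21.
The date termination becomes effective: 2031/02/21 + 32 days = 2031/03/25.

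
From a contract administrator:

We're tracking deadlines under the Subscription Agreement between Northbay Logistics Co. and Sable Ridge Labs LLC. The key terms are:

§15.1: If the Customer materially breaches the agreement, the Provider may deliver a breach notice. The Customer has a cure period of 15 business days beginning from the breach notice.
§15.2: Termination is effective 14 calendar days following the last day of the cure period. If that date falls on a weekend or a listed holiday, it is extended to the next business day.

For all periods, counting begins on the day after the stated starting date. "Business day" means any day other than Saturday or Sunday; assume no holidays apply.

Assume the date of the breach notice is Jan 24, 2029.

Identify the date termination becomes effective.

Feb 28, 2029

The last day of the cure period: 15 business days after Wednesday, Jan 24, 2029, skipping weekends — Jan 25, Jan 26, Jan 29, Jan 30, …, Feb 12, Feb 13, Feb 14 — lands on Wednesday, Feb 14, 2029.
The date termination becomes effective: Feb 14, 2029 + 14 days = Feb 28, 2029. Feb 28, 2029 is a Wednesday, so no roll-forward applies.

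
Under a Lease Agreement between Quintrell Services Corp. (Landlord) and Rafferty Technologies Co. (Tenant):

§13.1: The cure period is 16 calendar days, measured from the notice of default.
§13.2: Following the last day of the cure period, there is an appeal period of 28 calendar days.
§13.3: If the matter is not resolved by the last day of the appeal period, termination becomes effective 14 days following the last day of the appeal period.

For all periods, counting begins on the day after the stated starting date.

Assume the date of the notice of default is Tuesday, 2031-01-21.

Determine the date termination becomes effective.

2031-03-20

The last day of the cure period: 2031-01-21 + 16 days = 2031-02-06.
Adding 28 calendar days to 2031-02-06 gives 2031-03-06, which is the last day of the appeal period.
Adding 14 calendar days to 2031-03-06 gives 2031-03-20, which is the date termination becomes effective.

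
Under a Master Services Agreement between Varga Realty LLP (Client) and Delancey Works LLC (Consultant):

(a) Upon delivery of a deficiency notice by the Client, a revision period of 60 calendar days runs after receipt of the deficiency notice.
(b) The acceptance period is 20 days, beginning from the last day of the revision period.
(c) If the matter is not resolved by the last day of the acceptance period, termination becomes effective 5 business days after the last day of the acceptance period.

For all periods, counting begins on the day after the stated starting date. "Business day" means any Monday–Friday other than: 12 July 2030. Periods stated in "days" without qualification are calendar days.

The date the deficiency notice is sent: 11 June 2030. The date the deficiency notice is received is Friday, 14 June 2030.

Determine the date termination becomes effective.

9 September 2030

The last day of the revision period: 14 June 2030 + 60 days = 13 August 2030.
The last day of the acceptance period: 20 calendar days after 13 August 2030 is 2 September 2030.
From Monday, 2 September 2030, 5 business days (Sep 3, Sep 4, Sep 5, Sep 6, Sep 9, skipping weekends) brings us to Monday, 9 September 2030, which is the date termination becomes effective.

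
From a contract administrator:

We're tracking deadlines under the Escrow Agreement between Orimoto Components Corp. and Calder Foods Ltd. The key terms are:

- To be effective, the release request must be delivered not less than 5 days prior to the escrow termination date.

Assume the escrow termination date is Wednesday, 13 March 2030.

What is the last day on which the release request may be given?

8 March 2030

13 March 2030 minus 5 days is 8 March 2030.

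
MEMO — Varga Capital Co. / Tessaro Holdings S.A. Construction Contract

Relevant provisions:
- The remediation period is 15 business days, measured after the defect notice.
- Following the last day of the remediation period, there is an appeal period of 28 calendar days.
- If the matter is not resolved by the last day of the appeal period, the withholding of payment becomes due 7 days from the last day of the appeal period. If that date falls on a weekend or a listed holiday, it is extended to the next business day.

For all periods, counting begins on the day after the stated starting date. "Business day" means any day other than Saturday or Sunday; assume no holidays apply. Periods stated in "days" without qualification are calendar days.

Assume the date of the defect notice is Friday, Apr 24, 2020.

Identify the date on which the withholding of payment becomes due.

The last day of the remediation period: counting 15 business days from Friday, Apr 24, 2020 (Apr 27, Apr 28, Apr 29, Apr 30, …, May 13, May 14, May 15, skipping weekends) reaches Friday, May 15, 2020.
Adding 28 calendar days to May 15, 2020 gives Jun 12, 2020, which is the last day of the appeal period.
The date on which the withholding of payment becomes due: 7 calendar days after Jun 12, 2020 is Jun 19, 2020. Jun 19, 2020 is a Friday, so no roll-forward applies.

Jun 19, 2020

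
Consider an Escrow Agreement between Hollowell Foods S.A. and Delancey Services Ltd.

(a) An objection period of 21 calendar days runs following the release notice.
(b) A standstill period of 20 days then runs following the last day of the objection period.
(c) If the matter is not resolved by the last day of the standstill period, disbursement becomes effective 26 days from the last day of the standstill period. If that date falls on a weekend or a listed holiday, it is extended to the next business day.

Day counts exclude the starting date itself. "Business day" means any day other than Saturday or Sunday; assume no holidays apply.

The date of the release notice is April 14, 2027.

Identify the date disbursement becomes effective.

June 21, 2027

Adding 21 calendar days to April 14, 2027 gives May 5, 2027, which is the last day of the objection period.
The last day of the standstill period: 20 calendar days after May 5, 2027 is May 25, 2027.
The date disbursement becomes effective: 26 calendar days after May 25, 2027 is June 20, 2027. That falls on a Sunday, so it rolls to the next business day, Monday, June 21, 2027.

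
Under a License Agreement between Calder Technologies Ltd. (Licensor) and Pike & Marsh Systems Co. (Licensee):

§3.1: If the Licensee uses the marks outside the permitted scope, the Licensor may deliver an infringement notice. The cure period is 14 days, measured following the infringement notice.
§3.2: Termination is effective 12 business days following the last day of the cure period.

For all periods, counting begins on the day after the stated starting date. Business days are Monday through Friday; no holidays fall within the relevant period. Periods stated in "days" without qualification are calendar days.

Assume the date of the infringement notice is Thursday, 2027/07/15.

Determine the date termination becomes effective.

2027/08/16

The last day of the cure period: 14 calendar days after 2027/07/15 is 2027/07/29.
The date termination becomes effective: 12 business days after Thursday, 2027/07/29, skipping weekends — Jul 30, Aug 2, Aug 3, Aug 4, …, Aug 12, Aug 13, Aug 16 — lands on Monday, 2027/08/16.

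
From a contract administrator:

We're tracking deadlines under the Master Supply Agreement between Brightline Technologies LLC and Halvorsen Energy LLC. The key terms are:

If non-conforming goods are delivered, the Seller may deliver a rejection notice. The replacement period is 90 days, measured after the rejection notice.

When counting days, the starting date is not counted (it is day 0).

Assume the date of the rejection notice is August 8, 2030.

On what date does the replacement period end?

The last day of the replacement period: August 8, 2030 + 90 days = November 6, 2030.

November 6, 2030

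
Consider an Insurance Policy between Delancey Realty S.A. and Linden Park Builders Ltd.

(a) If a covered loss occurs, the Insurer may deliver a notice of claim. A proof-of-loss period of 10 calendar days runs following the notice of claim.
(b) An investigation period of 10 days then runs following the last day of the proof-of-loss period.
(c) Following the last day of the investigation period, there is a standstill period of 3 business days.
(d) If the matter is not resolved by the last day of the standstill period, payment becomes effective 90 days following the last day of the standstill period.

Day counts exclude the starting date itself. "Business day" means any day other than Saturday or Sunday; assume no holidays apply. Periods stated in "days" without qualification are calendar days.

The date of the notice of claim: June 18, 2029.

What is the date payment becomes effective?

October 9, 2029

The last day of the proof-of-loss period: 10 calendar days after June 18, 2029 is June 28, 2029.
The last day of the investigation period: 10 calendar days after June 28, 2029 is July 8, 2029.
From Sunday, July 8, 2029, 3 business days (Jul 9, Jul 10, Jul 11, skipping weekends) brings us to Wednesday, July 11, 2029, which is the last day of the standstill period.
Adding 90 calendar days to July 11, 2029 gives October 9, 2029, which is the date payment becomes effective.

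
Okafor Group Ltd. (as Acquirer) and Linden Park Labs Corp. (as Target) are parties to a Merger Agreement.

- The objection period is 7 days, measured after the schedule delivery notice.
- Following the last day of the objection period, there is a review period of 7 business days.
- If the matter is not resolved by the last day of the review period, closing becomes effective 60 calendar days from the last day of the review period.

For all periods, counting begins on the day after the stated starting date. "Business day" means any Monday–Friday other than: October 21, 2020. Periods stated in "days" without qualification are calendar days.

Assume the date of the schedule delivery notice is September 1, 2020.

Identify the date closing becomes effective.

November 16, 2020

Adding 7 calendar days to September 1, 2020 gives September 8, 2020, which is the last day of the objection period.
From Tuesday, September 8, 2020, 7 business days (Sep 9, Sep 10, Sep 11, Sep 14, Sep 15, Sep 16, Sep 17, skipping weekends) brings us to Thursday, September 17, 2020, which is the last day of the review period.
Adding 60 calendar days to September 17, 2020 gives November 16, 2020, which is the date closing becomes effective.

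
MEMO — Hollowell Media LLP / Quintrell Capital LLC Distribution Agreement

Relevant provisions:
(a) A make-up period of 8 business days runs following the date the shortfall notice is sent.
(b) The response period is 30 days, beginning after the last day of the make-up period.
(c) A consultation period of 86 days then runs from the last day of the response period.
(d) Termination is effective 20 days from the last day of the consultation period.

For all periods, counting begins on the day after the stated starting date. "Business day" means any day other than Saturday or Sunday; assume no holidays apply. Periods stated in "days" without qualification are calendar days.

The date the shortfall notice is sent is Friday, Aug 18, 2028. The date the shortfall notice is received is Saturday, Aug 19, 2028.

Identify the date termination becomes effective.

Jan 13, 2029

The last day of the make-up period: 8 business days after Friday, Aug 18, 2028, skipping weekends — Aug 21, Aug 22, Aug 23, Aug 24, Aug 25, Aug 28, Aug 29, Aug 30 — lands on Wednesday, Aug 30, 2028.
Adding 30 calendar days to Aug 30, 2028 gives Sep 29, 2028, which is the last day of the response period.
The last day of the consultation period: 86 calendar days after Sep 29, 2028 is Dec 24, 2028.
The date termination becomes effective: Dec 24, 2028 + 20 days = Jan 13, 2029.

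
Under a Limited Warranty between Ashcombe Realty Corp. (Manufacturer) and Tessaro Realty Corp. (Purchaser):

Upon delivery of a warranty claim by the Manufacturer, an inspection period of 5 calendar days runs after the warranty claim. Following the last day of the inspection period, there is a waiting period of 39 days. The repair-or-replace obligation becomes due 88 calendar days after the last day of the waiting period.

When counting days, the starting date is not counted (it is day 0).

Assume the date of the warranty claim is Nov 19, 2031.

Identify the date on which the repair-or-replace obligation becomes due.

Mar 30, 2032

The last day of the inspection period: Nov 19, 2031 + 5 days = Nov 24, 2031.
Adding 39 calendar days to Nov 24, 2031 gives Jan 2, 2032, which is the last day of the waiting period.
Adding 88 calendar days to Jan 2, 2032 gives Mar 30, 2032, which is the date on which the repair-or-replace obligation becomes due.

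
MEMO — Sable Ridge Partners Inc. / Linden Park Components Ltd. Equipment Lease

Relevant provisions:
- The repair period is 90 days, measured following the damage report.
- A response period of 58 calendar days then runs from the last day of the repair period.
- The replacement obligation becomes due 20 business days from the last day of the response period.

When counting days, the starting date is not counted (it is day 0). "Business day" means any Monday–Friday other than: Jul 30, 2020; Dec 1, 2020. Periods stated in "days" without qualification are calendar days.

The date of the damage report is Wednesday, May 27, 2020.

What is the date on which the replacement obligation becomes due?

Nov 19, 2020

The last day of the repair period: 90 calendar days after May 27, 2020 is Aug 25, 2020.
Adding 58 calendar days to Aug 25, 2020 gives Oct 22, 2020, which is the last day of the response period.
The date on which the replacement obligation becomes due: counting 20 business days from Thursday, Oct 22, 2020 (Oct 23, Oct 26, Oct 27, Oct 28, …, Nov 17, Nov 18, Nov 19, skipping weekends) reaches Thursday, Nov 19, 2020.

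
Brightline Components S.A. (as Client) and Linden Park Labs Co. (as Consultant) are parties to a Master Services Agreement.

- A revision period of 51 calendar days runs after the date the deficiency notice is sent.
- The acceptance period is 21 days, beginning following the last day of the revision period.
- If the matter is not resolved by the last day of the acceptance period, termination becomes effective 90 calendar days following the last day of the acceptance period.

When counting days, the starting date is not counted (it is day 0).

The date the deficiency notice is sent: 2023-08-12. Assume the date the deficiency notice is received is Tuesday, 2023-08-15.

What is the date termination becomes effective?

Adding 51 calendar days to 2023-08-12 gives 2023-10-02, which is the last day of the revision period.
The last day of the acceptance period: 21 calendar days after 2023-10-02 is 2023-10-23.
Adding 90 calendar days to 2023-10-23 gives 2024-01-21, which is the date termination becomes effective.

2024-01-21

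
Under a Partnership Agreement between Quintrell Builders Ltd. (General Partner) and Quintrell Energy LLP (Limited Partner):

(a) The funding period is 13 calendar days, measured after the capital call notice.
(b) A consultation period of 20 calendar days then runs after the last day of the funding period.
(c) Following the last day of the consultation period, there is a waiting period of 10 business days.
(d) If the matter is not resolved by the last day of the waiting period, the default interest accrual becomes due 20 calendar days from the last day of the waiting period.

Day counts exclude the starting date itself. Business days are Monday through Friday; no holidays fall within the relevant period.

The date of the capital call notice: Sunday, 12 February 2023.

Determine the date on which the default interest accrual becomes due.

The last day of the funding period: 12 February 2023 + 13 days = 25 February 2023.
The last day of the consultation period: 20 calendar days after 25 February 2023 is 17 March 2023.
From Friday, 17 March 2023, 10 business days (Mar 20, Mar 21, Mar 22, Mar 23, Mar 24, Mar 27, Mar 28, Mar 29, Mar 30, Mar 31, skipping weekends) brings us to Friday, 31 March 2023, which is the last day of the waiting period.
The date on which the default interest accrual becomes due: 31 March 2023 + 20 days = 20 April 2023.

20 April 2023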